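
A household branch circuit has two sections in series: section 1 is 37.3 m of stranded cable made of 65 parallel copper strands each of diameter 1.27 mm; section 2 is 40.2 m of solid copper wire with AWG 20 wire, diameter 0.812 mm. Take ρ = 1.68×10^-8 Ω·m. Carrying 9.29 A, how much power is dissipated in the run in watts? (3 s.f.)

113 W

Section 1: A_strand = π(6.3500e-04)² = 1.267e-06 m²; R₁ = ρL/(N·A_s) = (1.68×10^-8)(37.3)/(65×1.267e-06) = 0.00761 Ω
Section 2: A = π(0.812/2 mm)² = π(4.0600e-04 m)² = 5.178e-07 m²
R₂ = (1.68×10^-8)(40.2)/(5.178e-07) = 1.304 Ω
R = R₁ + R₂ = 1.312 Ω
P = I²R = (9.29)² × 1.312 = 113 W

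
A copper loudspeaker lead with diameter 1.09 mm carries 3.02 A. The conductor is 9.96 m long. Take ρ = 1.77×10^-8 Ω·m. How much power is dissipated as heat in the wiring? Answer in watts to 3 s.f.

A = π(d/2)² = π(5.4500e-04 m)² = 9.331e-07 m²
R = ρL/A = (1.77×10^-8)(9.96)/(9.331e-07) = 0.1889 Ω
P = I²R = (3.02)² × 0.1889 = 1.72 W

1.72 W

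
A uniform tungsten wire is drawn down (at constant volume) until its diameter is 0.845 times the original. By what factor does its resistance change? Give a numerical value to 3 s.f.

Volume constant ⇒ L' = L/r² with r = 0.845. R' = ρL'/A' = ρ(L/r²)/(πr²d₀²/4) = R/r⁴.
Factor = 1.96

1.96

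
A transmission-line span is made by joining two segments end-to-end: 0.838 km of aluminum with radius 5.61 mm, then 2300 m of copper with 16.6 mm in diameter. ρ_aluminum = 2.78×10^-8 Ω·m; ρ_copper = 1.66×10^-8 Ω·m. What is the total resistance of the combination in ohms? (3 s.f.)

0.412 Ω

Segment 1: A = πr² = π(5.6100e-03 m)² = 9.887e-05 m²
R₁ = ρL/A = (2.78×10^-8)(838)/(9.887e-05) = 0.2356 Ω
Segment 2: A = π(d/2)² = π(8.3000e-03 m)² = 2.164e-04 m²
R₂ = (1.66×10^-8)(2300)/(2.164e-04) = 0.1764 Ω
R = R₁ + R₂ = 0.412 Ω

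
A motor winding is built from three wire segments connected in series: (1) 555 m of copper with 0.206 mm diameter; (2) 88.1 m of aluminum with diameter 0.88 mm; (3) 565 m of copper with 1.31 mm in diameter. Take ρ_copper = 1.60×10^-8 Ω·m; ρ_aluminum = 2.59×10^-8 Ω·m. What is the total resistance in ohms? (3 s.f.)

277 Ω

Seg 1: A = π(d/2)² = π(1.0300e-04 m)² = 3.333e-08 m²
R_1 = (1.60×10^-8)(555)/(3.333e-08) = 266.4 Ω
Seg 2: A = π(d/2)² = π(4.4000e-04 m)² = 6.082e-07 m²
R_2 = (2.59×10^-8)(88.1)/(6.082e-07) = 3.752 Ω
Seg 3: A = π(d/2)² = π(6.5500e-04 m)² = 1.348e-06 m²
R_3 = (1.60×10^-8)(565)/(1.348e-06) = 6.707 Ω
R_total = R_1 + R_2 + R_3 = 277 Ω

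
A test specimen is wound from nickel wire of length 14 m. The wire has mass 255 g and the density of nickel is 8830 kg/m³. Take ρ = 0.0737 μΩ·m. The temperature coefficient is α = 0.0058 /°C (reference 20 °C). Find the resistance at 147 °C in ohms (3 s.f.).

0.869 Ω

ρ = 0.0737 μΩ·m = 7.37×10^-8 Ω·m
A = m/(density·L) = 0.255/(8830×14) = 2.0628e-06 m²
R = ρL/A = (7.37×10^-8)(14)/(2.0628e-06) = 0.5002 Ω
R(147 °C) = 0.5002 × (1 + 0.0058×127) = 0.869 Ω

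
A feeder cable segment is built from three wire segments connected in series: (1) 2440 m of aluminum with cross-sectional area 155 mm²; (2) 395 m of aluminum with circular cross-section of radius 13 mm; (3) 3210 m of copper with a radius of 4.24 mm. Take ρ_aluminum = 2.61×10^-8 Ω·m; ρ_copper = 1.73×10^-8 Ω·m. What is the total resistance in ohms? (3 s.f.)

1.41 Ω

Seg 1: A = 155 mm² = 1.550e-04 m²
R_1 = (2.61×10^-8)(2440)/(1.550e-04) = 0.4109 Ω
Seg 2: A = πr² = π(1.3000e-02 m)² = 5.309e-04 m²
R_2 = (2.61×10^-8)(395)/(5.309e-04) = 0.01942 Ω
Seg 3: A = πr² = π(4.2400e-03 m)² = 5.648e-05 m²
R_3 = (1.73×10^-8)(3210)/(5.648e-05) = 0.9833 Ω
R_total = R_1 + R_2 + R_3 = 1.41 Ω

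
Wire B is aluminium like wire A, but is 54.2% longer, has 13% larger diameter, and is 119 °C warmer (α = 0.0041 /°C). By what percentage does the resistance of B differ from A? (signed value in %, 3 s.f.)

79.7%

R ∝ ρL/d² with ρ ∝ (1+αΔT), so R_B/R_A = (1 + 54.2/100) × (1 + 13/100)⁻² × (1 + 0.0041×119)
= 1.542 × 0.7832 × 1.488 = 1.797
(R_B − R_A)/R_A = 1.797 − 1 = 79.7%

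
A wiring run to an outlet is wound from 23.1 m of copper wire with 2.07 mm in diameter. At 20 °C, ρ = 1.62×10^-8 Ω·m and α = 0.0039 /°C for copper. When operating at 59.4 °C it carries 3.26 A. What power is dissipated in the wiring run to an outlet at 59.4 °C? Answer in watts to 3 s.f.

A = π(d/2)² = π(1.0350e-03 m)² = 3.365e-06 m²
R₍20₎ = ρL/A = (1.62×10^-8)(23.1)/(3.365e-06) = 0.1112 Ω
R₍59.4₎ = R₍20₎(1 + αΔT) = 0.1112 × (1 + 0.0039×39.4) = 0.1283 Ω
P = I²R = (3.26)² × 0.1283 = 1.36 W

1.36 W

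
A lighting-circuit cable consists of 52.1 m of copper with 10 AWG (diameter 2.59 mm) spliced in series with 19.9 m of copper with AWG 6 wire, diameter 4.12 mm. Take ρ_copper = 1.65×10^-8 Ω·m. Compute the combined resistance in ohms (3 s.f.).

Segment 1: A = π(2.59/2 mm)² = π(1.2950e-03 m)² = 5.269e-06 m²
R₁ = ρL/A = (1.65×10^-8)(52.1)/(5.269e-06) = 0.1632 Ω
Segment 2: A = π(4.12/2 mm)² = π(2.0600e-03 m)² = 1.333e-05 m²
R₂ = (1.65×10^-8)(19.9)/(1.333e-05) = 0.02463 Ω
R = R₁ + R₂ = 0.188 Ω

0.188 Ω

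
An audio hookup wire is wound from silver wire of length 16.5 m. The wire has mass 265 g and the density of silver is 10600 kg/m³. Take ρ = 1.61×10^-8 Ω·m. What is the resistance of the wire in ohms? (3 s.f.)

0.175 Ω

A = m/(density·L) = 0.265/(10600×16.5) = 1.5152e-06 m²
R = ρL/A = (1.61×10^-8)(16.5)/(1.5152e-06) = 0.175 Ω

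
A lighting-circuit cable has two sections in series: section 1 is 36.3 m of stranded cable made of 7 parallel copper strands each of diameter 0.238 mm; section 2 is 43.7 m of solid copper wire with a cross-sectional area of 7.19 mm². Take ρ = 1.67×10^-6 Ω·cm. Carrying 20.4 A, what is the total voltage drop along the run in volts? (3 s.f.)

41.8 V

ρ = 1.67×10^-6 Ω·cm = 1.67×10^-8 Ω·m
Section 1: A_strand = π(1.1900e-04)² = 4.449e-08 m²; R₁ = ρL/(N·A_s) = (1.67×10^-8)(36.3)/(7×4.449e-08) = 1.947 Ω
Section 2: A = 7.19 mm² = 7.190e-06 m²
R₂ = (1.67×10^-8)(43.7)/(7.190e-06) = 0.1015 Ω
R = R₁ + R₂ = 2.048 Ω
V = IR = 20.4 × 2.048 = 41.8 V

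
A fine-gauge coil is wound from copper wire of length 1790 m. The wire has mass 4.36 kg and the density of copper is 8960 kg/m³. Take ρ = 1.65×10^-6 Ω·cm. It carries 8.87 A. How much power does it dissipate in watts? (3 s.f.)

ρ = 1.65×10^-6 Ω·cm = 1.65×10^-8 Ω·m
A = m/(density·L) = 4.36/(8960×1790) = 2.7185e-07 m²
R = ρL/A = (1.65×10^-8)(1790)/(2.7185e-07) = 108.6 Ω
P = I²R = (8.87)² × 108.6 = 8550 W

8550 W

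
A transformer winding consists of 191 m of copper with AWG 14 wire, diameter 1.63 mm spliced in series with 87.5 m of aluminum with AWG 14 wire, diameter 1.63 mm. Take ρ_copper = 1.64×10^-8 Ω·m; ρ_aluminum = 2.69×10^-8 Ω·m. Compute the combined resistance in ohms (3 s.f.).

Segment 1: A = π(1.63/2 mm)² = π(8.1500e-04 m)² = 2.087e-06 m²
R₁ = ρL/A = (1.64×10^-8)(191)/(2.087e-06) = 1.501 Ω
R₂ = (2.69×10^-8)(87.5)/(2.087e-06) = 1.128 Ω
R = R₁ + R₂ = 2.63 Ω

2.63 Ω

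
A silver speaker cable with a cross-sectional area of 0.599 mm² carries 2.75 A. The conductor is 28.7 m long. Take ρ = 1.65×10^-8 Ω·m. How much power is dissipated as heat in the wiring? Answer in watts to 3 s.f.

5.98 W

A = 0.599 mm² = 5.990e-07 m²
R = ρL/A = (1.65×10^-8)(28.7)/(5.990e-07) = 0.7906 Ω
P = I²R = (2.75)² × 0.7906 = 5.98 W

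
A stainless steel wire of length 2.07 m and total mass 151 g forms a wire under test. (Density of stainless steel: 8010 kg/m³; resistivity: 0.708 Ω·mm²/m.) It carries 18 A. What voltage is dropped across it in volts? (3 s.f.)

2.90 V

ρ = 0.708 Ω·mm²/m = 7.08×10^-7 Ω·m
A = m/(density·L) = 0.151/(8010×2.07) = 9.1070e-06 m²
R = ρL/A = (7.08×10^-7)(2.07)/(9.1070e-06) = 0.1609 Ω
V = IR = 18 × 0.1609 = 2.90 V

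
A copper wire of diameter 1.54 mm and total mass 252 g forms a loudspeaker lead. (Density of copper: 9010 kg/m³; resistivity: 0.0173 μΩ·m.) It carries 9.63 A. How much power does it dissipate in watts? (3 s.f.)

ρ = 0.0173 μΩ·m = 1.73×10^-8 Ω·m
A = π(d/2)² = π(7.7000e-04 m)² = 1.8627e-06 m²
L = m/(density·A) = 0.252/(9010×1.8627e-06) = 15.02 m
R = ρL/A = (1.73×10^-8)(15.02)/(1.8627e-06) = 0.1395 Ω
P = I²R = (9.63)² × 0.1395 = 12.9 W

12.9 W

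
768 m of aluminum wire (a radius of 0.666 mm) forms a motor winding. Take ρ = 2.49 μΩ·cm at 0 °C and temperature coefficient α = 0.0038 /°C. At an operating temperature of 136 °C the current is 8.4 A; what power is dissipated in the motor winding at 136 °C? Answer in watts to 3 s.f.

1470 W

ρ = 2.49 μΩ·cm = 2.49×10^-8 Ω·m
A = πr² = π(6.6600e-04 m)² = 1.393e-06 m²
R₍0₎ = ρL/A = (2.49×10^-8)(768)/(1.393e-06) = 13.72 Ω
R₍136₎ = R₍0₎(1 + αΔT) = 13.72 × (1 + 0.0038×136) = 20.82 Ω
P = I²R = (8.4)² × 20.82 = 1470 W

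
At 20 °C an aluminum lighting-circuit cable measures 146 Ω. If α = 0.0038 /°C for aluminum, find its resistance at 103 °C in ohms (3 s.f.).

192 Ω

ΔT = 103 − 20 = 83 °C
R = R₀(1 + αΔT) = 146 × (1 + 0.0038×83) = 146 × 1.315 = 192 Ω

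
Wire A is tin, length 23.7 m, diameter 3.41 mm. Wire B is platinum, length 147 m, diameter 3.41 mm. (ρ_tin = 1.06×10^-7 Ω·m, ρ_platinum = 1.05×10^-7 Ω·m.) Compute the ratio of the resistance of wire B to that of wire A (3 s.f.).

R ∝ ρL/d², so R_B/R_A = (ρ_B/ρ_A) × (L_B/L_A)
= (1.05×10^-7/1.06×10^-7) × (147/23.7) = 6.14

6.14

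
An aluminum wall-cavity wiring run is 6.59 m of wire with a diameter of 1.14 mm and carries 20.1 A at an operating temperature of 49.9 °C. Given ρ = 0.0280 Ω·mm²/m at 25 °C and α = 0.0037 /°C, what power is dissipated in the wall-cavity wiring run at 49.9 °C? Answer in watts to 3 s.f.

ρ = 0.0280 Ω·mm²/m = 2.80×10^-8 Ω·m
A = π(d/2)² = π(5.7000e-04 m)² = 1.021e-06 m²
R₍25₎ = ρL/A = (2.80×10^-8)(6.59)/(1.021e-06) = 0.1808 Ω
R₍49.9₎ = R₍25₎(1 + αΔT) = 0.1808 × (1 + 0.0037×24.9) = 0.1974 Ω
P = I²R = (20.1)² × 0.1974 = 79.8 W

79.8 W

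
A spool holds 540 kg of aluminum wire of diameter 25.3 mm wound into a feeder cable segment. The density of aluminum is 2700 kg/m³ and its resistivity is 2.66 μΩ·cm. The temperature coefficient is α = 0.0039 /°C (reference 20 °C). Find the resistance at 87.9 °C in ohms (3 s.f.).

0.0266 Ω

ρ = 2.66 μΩ·cm = 2.66×10^-8 Ω·m
A = π(d/2)² = π(1.2650e-02 m)² = 5.0273e-04 m²
L = m/(density·A) = 540/(2700×5.0273e-04) = 397.8 m
R = ρL/A = (2.66×10^-8)(397.8)/(5.0273e-04) = 0.02105 Ω
R(87.9 °C) = 0.02105 × (1 + 0.0039×67.9) = 0.0266 Ω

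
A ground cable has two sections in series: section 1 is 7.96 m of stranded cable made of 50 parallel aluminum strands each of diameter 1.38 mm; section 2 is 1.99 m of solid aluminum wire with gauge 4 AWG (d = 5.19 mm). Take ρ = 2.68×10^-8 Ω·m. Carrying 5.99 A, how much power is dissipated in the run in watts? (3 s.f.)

Section 1: A_strand = π(6.9000e-04)² = 1.496e-06 m²; R₁ = ρL/(N·A_s) = (2.68×10^-8)(7.96)/(50×1.496e-06) = 0.002853 Ω
Section 2: A = π(5.19/2 mm)² = π(2.5950e-03 m)² = 2.116e-05 m²
R₂ = (2.68×10^-8)(1.99)/(2.116e-05) = 0.002521 Ω
R = R₁ + R₂ = 0.005373 Ω
P = I²R = (5.99)² × 0.005373 = 0.193 W

0.193 W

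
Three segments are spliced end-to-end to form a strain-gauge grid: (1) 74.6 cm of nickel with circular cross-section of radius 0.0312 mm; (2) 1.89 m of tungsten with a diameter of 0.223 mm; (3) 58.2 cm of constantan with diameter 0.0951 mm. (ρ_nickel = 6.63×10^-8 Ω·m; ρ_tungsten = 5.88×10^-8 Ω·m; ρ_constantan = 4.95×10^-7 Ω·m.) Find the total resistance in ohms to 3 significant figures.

59.6 Ω

Seg 1: A = πr² = π(3.1200e-05 m)² = 3.058e-09 m²
R_1 = (6.63×10^-8)(0.746)/(3.058e-09) = 16.17 Ω
Seg 2: A = π(d/2)² = π(1.1150e-04 m)² = 3.906e-08 m²
R_2 = (5.88×10^-8)(1.89)/(3.906e-08) = 2.845 Ω
Seg 3: A = π(d/2)² = π(4.7550e-05 m)² = 7.103e-09 m²
R_3 = (4.95×10^-7)(0.582)/(7.103e-09) = 40.56 Ω
R_total = R_1 + R_2 + R_3 = 59.6 Ω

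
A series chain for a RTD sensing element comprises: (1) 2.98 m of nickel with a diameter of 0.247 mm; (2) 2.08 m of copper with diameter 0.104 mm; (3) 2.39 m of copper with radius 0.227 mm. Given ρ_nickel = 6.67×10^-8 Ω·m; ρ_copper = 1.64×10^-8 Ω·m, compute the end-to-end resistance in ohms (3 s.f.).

8.41 Ω

Seg 1: A = π(d/2)² = π(1.2350e-04 m)² = 4.792e-08 m²
R_1 = (6.67×10^-8)(2.98)/(4.792e-08) = 4.148 Ω
Seg 2: A = π(d/2)² = π(5.2000e-05 m)² = 8.495e-09 m²
R_2 = (1.64×10^-8)(2.08)/(8.495e-09) = 4.016 Ω
Seg 3: A = πr² = π(2.2700e-04 m)² = 1.619e-07 m²
R_3 = (1.64×10^-8)(2.39)/(1.619e-07) = 0.2421 Ω
R_total = R_1 + R_2 + R_3 = 8.41 Ω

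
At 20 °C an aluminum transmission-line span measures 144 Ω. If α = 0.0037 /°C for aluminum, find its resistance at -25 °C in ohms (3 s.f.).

ΔT = -25 − 20 = -45 °C
R = R₀(1 + αΔT) = 144 × (1 + 0.0037×-45) = 144 × 0.8335 = 120 Ω

120 Ω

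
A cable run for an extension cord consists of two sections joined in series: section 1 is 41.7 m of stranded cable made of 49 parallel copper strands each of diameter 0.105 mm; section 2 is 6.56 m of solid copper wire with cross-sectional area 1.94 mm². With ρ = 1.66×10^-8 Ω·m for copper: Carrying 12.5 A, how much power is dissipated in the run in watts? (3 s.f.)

Section 1: A_strand = π(5.2500e-05)² = 8.659e-09 m²; R₁ = ρL/(N·A_s) = (1.66×10^-8)(41.7)/(49×8.659e-09) = 1.631 Ω
Section 2: A = 1.94 mm² = 1.940e-06 m²
R₂ = (1.66×10^-8)(6.56)/(1.940e-06) = 0.05613 Ω
R = R₁ + R₂ = 1.688 Ω
P = I²R = (12.5)² × 1.688 = 264 W

264 W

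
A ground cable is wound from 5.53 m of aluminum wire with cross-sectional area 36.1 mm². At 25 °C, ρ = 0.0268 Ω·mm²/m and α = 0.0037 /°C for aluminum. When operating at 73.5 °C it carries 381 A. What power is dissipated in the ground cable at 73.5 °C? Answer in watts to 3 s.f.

703 W

ρ = 0.0268 Ω·mm²/m = 2.68×10^-8 Ω·m
A = 36.1 mm² = 3.610e-05 m²
R₍25₎ = ρL/A = (2.68×10^-8)(5.53)/(3.610e-05) = 0.004105 Ω
R₍73.5₎ = R₍25₎(1 + αΔT) = 0.004105 × (1 + 0.0037×48.5) = 0.004842 Ω
P = I²R = (381)² × 0.004842 = 703 W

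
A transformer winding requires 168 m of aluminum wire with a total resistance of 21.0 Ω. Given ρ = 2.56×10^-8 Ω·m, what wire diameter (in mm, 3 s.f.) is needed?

A = ρL/R = (2.56×10^-8)(168)/(21) = 2.048e-07 m²
d = 2√(A/π) = 5.106e-04 m = 0.511 mm

0.511 mm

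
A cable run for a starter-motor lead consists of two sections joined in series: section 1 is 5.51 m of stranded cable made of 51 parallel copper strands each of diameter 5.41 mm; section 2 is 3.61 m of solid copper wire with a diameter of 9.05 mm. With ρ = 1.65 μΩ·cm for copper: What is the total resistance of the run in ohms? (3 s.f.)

0.00100 Ω

ρ = 1.65 μΩ·cm = 1.65×10^-8 Ω·m
Section 1: A_strand = π(2.7050e-03)² = 2.299e-05 m²; R₁ = ρL/(N·A_s) = (1.65×10^-8)(5.51)/(51×2.299e-05) = 7.755×10^-5 Ω
Section 2: A = π(d/2)² = π(4.5250e-03 m)² = 6.433e-05 m²
R₂ = (1.65×10^-8)(3.61)/(6.433e-05) = 9.260×10^-4 Ω
R = R₁ + R₂ = 0.00100 Ω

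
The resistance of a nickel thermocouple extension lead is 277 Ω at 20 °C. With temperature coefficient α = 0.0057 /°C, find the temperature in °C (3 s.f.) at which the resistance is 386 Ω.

R = R₀(1 + α(T − T₀)) ⇒ T = T₀ + (R/R₀ − 1)/α
T = 20 + (386/277 − 1)/0.0057 = 20 + (0.3935)/0.0057 = 89.0 °C

89.0 °C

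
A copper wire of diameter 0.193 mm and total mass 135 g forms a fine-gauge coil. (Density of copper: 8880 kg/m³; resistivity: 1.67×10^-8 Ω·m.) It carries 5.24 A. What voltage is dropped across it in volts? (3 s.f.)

A = π(d/2)² = π(9.6500e-05 m)² = 2.9255e-08 m²
L = m/(density·A) = 0.135/(8880×2.9255e-08) = 519.7 m
R = ρL/A = (1.67×10^-8)(519.7)/(2.9255e-08) = 296.6 Ω
V = IR = 5.24 × 296.6 = 1550 V

1550 V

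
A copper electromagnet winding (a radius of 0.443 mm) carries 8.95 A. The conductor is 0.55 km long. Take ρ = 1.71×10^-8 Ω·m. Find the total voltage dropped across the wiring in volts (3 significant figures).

A = πr² = π(4.4300e-04 m)² = 6.165e-07 m²
R = ρL/A = (1.71×10^-8)(550)/(6.165e-07) = 15.25 Ω
V = IR = 8.95 × 15.25 = 137 V

137 V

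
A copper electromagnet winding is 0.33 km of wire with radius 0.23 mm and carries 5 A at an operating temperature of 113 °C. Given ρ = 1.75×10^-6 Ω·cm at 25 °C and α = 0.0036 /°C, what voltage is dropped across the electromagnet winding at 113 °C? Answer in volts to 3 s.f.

ρ = 1.75×10^-6 Ω·cm = 1.75×10^-8 Ω·m
A = πr² = π(2.3000e-04 m)² = 1.662e-07 m²
R₍25₎ = ρL/A = (1.75×10^-8)(330)/(1.662e-07) = 34.75 Ω
R₍113₎ = R₍25₎(1 + αΔT) = 34.75 × (1 + 0.0036×88) = 45.76 Ω
V = IR = 5 × 45.76 = 229 V

229 V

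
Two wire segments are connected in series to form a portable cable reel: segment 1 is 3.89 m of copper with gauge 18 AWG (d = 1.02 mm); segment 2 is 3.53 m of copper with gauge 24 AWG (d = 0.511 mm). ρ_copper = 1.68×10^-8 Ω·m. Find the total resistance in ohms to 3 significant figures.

0.369 Ω

Segment 1: A = π(1.02/2 mm)² = π(5.1000e-04 m)² = 8.171e-07 m²
R₁ = ρL/A = (1.68×10^-8)(3.89)/(8.171e-07) = 0.07998 Ω
Segment 2: A = π(0.511/2 mm)² = π(2.5550e-04 m)² = 2.051e-07 m²
R₂ = (1.68×10^-8)(3.53)/(2.051e-07) = 0.2892 Ω
R = R₁ + R₂ = 0.369 Ω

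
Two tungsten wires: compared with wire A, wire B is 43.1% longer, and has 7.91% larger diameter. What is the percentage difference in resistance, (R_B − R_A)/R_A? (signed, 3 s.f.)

R ∝ L/d², so R_B/R_A = (1 + 43.1/100) × (1 + 7.91/100)⁻²
= 1.431 × 0.8588 = 1.229
(R_B − R_A)/R_A = 1.229 − 1 = 22.9%

22.9%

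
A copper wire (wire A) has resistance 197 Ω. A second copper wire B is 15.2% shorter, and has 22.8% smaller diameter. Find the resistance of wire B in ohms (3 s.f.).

280 Ω

R ∝ L/d², so R_B/R_A = (1 − 15.2/100) × (1 − 22.8/100)⁻²
= 0.848 × 1.678 = 1.423
R_B = 1.423 × 197 = 280 Ω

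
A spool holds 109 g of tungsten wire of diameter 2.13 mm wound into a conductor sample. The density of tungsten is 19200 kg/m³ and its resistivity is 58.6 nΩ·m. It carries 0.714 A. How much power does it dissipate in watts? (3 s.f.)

0.0134 W

ρ = 58.6 nΩ·m = 5.86×10^-8 Ω·m
A = π(d/2)² = π(1.0650e-03 m)² = 3.5633e-06 m²
L = m/(density·A) = 0.109/(19200×3.5633e-06) = 1.593 m
R = ρL/A = (5.86×10^-8)(1.593)/(3.5633e-06) = 0.0262 Ω
P = I²R = (0.714)² × 0.0262 = 0.0134 W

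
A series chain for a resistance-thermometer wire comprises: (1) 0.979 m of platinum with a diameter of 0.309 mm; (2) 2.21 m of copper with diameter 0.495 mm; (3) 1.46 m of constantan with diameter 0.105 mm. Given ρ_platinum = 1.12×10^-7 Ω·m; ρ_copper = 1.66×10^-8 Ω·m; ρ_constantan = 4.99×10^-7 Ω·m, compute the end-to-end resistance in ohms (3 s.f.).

85.8 Ω

Seg 1: A = π(d/2)² = π(1.5450e-04 m)² = 7.499e-08 m²
R_1 = (1.12×10^-7)(0.979)/(7.499e-08) = 1.462 Ω
Seg 2: A = π(d/2)² = π(2.4750e-04 m)² = 1.924e-07 m²
R_2 = (1.66×10^-8)(2.21)/(1.924e-07) = 0.1906 Ω
Seg 3: A = π(d/2)² = π(5.2500e-05 m)² = 8.659e-09 m²
R_3 = (4.99×10^-7)(1.46)/(8.659e-09) = 84.14 Ω
R_total = R_1 + R_2 + R_3 = 85.8 Ω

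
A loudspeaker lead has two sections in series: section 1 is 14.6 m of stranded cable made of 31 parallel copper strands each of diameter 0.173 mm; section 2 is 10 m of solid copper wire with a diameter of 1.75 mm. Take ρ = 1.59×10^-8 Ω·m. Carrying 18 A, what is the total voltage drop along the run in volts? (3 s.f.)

Section 1: A_strand = π(8.6500e-05)² = 2.351e-08 m²; R₁ = ρL/(N·A_s) = (1.59×10^-8)(14.6)/(31×2.351e-08) = 0.3186 Ω
Section 2: A = π(d/2)² = π(8.7500e-04 m)² = 2.405e-06 m²
R₂ = (1.59×10^-8)(10)/(2.405e-06) = 0.0661 Ω
R = R₁ + R₂ = 0.3847 Ω
V = IR = 18 × 0.3847 = 6.92 V

6.92 V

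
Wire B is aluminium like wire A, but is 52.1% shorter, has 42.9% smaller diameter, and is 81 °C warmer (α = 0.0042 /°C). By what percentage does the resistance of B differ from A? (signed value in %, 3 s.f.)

R ∝ ρL/d² with ρ ∝ (1+αΔT), so R_B/R_A = (1 − 52.1/100) × (1 − 42.9/100)⁻² × (1 + 0.0042×81)
= 0.479 × 3.067 × 1.34 = 1.969
(R_B − R_A)/R_A = 1.969 − 1 = 96.9%

96.9%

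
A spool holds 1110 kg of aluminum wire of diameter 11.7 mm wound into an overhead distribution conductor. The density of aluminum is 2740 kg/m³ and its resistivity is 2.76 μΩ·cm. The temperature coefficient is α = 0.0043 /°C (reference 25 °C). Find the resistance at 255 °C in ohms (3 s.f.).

1.92 Ω

ρ = 2.76 μΩ·cm = 2.76×10^-8 Ω·m
A = π(d/2)² = π(5.8500e-03 m)² = 1.0751e-04 m²
L = m/(density·A) = 1110/(2740×1.0751e-04) = 3768 m
R = ρL/A = (2.76×10^-8)(3768)/(1.0751e-04) = 0.9673 Ω
R(255 °C) = 0.9673 × (1 + 0.0043×230) = 1.92 Ω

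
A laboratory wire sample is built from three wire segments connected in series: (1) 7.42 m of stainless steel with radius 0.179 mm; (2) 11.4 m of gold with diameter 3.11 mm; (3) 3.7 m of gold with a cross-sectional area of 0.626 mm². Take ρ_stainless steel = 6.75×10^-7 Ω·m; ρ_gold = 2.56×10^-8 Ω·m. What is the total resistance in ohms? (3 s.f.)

49.9 Ω

Seg 1: A = πr² = π(1.7900e-04 m)² = 1.007e-07 m²
R_1 = (6.75×10^-7)(7.42)/(1.007e-07) = 49.76 Ω
Seg 2: A = π(d/2)² = π(1.5550e-03 m)² = 7.596e-06 m²
R_2 = (2.56×10^-8)(11.4)/(7.596e-06) = 0.03842 Ω
Seg 3: A = 0.626 mm² = 6.260e-07 m²
R_3 = (2.56×10^-8)(3.7)/(6.260e-07) = 0.1513 Ω
R_total = R_1 + R_2 + R_3 = 49.9 Ω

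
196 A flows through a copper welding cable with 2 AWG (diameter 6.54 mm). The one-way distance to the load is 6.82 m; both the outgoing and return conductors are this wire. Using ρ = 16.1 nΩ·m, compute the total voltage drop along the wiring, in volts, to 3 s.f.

1.28 V

ρ = 16.1 nΩ·m = 1.61×10^-8 Ω·m
A = π(6.54/2 mm)² = π(3.2700e-03 m)² = 3.359e-05 m²
Total conductor length (both ways) L = 2 × 6.82 = 13.64 m
R = ρL/A = (1.61×10^-8)(13.64)/(3.359e-05) = 0.006537 Ω
V = IR = 196 × 0.006537 = 1.28 V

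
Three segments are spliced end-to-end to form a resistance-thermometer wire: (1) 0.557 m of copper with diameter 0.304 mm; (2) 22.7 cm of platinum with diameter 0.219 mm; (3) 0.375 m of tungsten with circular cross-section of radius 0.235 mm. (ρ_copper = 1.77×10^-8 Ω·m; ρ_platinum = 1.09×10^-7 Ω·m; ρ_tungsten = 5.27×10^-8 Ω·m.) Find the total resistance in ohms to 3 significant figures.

Seg 1: A = π(d/2)² = π(1.5200e-04 m)² = 7.258e-08 m²
R_1 = (1.77×10^-8)(0.557)/(7.258e-08) = 0.1358 Ω
Seg 2: A = π(d/2)² = π(1.0950e-04 m)² = 3.767e-08 m²
R_2 = (1.09×10^-7)(0.227)/(3.767e-08) = 0.6569 Ω
Seg 3: A = πr² = π(2.3500e-04 m)² = 1.735e-07 m²
R_3 = (5.27×10^-8)(0.375)/(1.735e-07) = 0.1139 Ω
R_total = R_1 + R_2 + R_3 = 0.907 Ω

0.907 Ω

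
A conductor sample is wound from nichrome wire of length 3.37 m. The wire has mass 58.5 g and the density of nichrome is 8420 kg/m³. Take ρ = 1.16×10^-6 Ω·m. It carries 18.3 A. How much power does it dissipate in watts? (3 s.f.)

A = m/(density·L) = 0.0585/(8420×3.37) = 2.0616e-06 m²
R = ρL/A = (1.16×10^-6)(3.37)/(2.0616e-06) = 1.896 Ω
P = I²R = (18.3)² × 1.896 = 635 W

635 W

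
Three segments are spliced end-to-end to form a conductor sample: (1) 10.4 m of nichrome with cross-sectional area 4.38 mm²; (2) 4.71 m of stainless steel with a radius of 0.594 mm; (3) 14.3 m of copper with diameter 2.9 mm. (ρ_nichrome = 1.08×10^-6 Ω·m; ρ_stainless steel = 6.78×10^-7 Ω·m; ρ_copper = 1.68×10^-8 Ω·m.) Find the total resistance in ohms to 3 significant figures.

5.48 Ω

Seg 1: A = 4.38 mm² = 4.380e-06 m²
R_1 = (1.08×10^-6)(10.4)/(4.380e-06) = 2.564 Ω
Seg 2: A = πr² = π(5.9400e-04 m)² = 1.108e-06 m²
R_2 = (6.78×10^-7)(4.71)/(1.108e-06) = 2.881 Ω
Seg 3: A = π(d/2)² = π(1.4500e-03 m)² = 6.605e-06 m²
R_3 = (1.68×10^-8)(14.3)/(6.605e-06) = 0.03637 Ω
R_total = R_1 + R_2 + R_3 = 5.48 Ω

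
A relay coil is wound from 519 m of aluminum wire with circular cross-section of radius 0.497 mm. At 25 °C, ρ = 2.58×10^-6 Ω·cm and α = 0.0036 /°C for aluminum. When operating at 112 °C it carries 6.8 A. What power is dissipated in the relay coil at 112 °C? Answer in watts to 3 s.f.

ρ = 2.58×10^-6 Ω·cm = 2.58×10^-8 Ω·m
A = πr² = π(4.9700e-04 m)² = 7.760e-07 m²
R₍25₎ = ρL/A = (2.58×10^-8)(519)/(7.760e-07) = 17.26 Ω
R₍112₎ = R₍25₎(1 + αΔT) = 17.26 × (1 + 0.0036×87) = 22.66 Ω
P = I²R = (6.8)² × 22.66 = 1050 W

1050 W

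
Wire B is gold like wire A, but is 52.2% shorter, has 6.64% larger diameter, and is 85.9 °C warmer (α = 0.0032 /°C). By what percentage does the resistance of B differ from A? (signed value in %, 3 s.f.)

R ∝ ρL/d² with ρ ∝ (1+αΔT), so R_B/R_A = (1 − 52.2/100) × (1 + 6.64/100)⁻² × (1 + 0.0032×85.9)
= 0.478 × 0.8793 × 1.275 = 0.5359
(R_B − R_A)/R_A = 0.5359 − 1 = -46.4%

-46.4%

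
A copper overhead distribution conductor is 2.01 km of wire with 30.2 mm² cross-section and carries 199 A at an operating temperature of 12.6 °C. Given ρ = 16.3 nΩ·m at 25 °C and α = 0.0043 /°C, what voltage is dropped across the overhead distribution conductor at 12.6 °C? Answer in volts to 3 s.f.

204 V

ρ = 16.3 nΩ·m = 1.63×10^-8 Ω·m
A = 30.2 mm² = 3.020e-05 m²
R₍25₎ = ρL/A = (1.63×10^-8)(2010)/(3.020e-05) = 1.085 Ω
R₍12.6₎ = R₍25₎(1 + αΔT) = 1.085 × (1 + 0.0043×-12.4) = 1.027 Ω
V = IR = 199 × 1.027 = 204 V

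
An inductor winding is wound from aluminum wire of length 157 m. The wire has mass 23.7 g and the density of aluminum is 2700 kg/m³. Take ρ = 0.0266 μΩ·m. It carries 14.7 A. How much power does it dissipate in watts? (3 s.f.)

16100 W

ρ = 0.0266 μΩ·m = 2.66×10^-8 Ω·m
A = m/(density·L) = 0.0237/(2700×157) = 5.5909e-08 m²
R = ρL/A = (2.66×10^-8)(157)/(5.5909e-08) = 74.7 Ω
P = I²R = (14.7)² × 74.7 = 16100 W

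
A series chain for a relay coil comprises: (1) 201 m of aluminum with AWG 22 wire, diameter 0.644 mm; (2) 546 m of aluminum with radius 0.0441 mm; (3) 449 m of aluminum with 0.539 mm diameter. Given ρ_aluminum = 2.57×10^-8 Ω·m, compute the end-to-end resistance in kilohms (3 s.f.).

Seg 1: A = π(0.644/2 mm)² = π(3.2200e-04 m)² = 3.257e-07 m²
R_1 = (2.57×10^-8)(201)/(3.257e-07) = 15.86 Ω
Seg 2: A = πr² = π(4.4100e-05 m)² = 6.110e-09 m²
R_2 = (2.57×10^-8)(546)/(6.110e-09) = 2297 Ω
Seg 3: A = π(d/2)² = π(2.6950e-04 m)² = 2.282e-07 m²
R_3 = (2.57×10^-8)(449)/(2.282e-07) = 50.57 Ω
R_total = R_1 + R_2 + R_3 = 2.36 kΩ

2.36 kΩ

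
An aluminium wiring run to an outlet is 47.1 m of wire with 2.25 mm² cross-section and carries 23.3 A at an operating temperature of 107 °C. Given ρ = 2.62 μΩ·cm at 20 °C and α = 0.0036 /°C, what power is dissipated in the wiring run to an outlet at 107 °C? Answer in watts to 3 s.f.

391 W

ρ = 2.62 μΩ·cm = 2.62×10^-8 Ω·m
A = 2.25 mm² = 2.250e-06 m²
R₍20₎ = ρL/A = (2.62×10^-8)(47.1)/(2.250e-06) = 0.5485 Ω
R₍107₎ = R₍20₎(1 + αΔT) = 0.5485 × (1 + 0.0036×87) = 0.7202 Ω
P = I²R = (23.3)² × 0.7202 = 391 W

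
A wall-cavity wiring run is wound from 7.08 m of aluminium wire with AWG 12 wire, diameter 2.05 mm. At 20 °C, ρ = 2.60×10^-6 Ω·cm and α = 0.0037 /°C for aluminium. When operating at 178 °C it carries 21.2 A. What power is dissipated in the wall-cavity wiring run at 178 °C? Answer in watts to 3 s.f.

39.7 W

ρ = 2.60×10^-6 Ω·cm = 2.60×10^-8 Ω·m
A = π(2.05/2 mm)² = π(1.0250e-03 m)² = 3.301e-06 m²
R₍20₎ = ρL/A = (2.60×10^-8)(7.08)/(3.301e-06) = 0.05577 Ω
R₍178₎ = R₍20₎(1 + αΔT) = 0.05577 × (1 + 0.0037×158) = 0.08837 Ω
P = I²R = (21.2)² × 0.08837 = 39.7 W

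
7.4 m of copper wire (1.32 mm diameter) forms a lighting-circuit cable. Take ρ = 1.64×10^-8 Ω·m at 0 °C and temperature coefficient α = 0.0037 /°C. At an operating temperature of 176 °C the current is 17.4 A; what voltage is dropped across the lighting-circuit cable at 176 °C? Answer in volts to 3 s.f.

2.55 V

A = π(d/2)² = π(6.6000e-04 m)² = 1.368e-06 m²
R₍0₎ = ρL/A = (1.64×10^-8)(7.4)/(1.368e-06) = 0.08868 Ω
R₍176₎ = R₍0₎(1 + αΔT) = 0.08868 × (1 + 0.0037×176) = 0.1464 Ω
V = IR = 17.4 × 0.1464 = 2.55 V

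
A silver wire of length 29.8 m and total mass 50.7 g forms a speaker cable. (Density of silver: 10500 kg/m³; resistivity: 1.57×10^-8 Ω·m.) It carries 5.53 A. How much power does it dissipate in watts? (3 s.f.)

88.3 W

A = m/(density·L) = 0.0507/(10500×29.8) = 1.6203e-07 m²
R = ρL/A = (1.57×10^-8)(29.8)/(1.6203e-07) = 2.887 Ω
P = I²R = (5.53)² × 2.887 = 88.3 W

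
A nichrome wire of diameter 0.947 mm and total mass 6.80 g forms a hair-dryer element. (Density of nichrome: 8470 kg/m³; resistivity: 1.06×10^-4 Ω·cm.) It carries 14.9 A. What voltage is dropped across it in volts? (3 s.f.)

ρ = 1.06×10^-4 Ω·cm = 1.06×10^-6 Ω·m
A = π(d/2)² = π(4.7350e-04 m)² = 7.0435e-07 m²
L = m/(density·A) = 0.0068/(8470×7.0435e-07) = 1.14 m
R = ρL/A = (1.06×10^-6)(1.14)/(7.0435e-07) = 1.715 Ω
V = IR = 14.9 × 1.715 = 25.6 V

25.6 V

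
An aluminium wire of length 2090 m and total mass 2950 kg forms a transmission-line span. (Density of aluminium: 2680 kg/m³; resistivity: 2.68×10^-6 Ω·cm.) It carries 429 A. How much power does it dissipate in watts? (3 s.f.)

ρ = 2.68×10^-6 Ω·cm = 2.68×10^-8 Ω·m
A = m/(density·L) = 2950/(2680×2090) = 5.2667e-04 m²
R = ρL/A = (2.68×10^-8)(2090)/(5.2667e-04) = 0.1064 Ω
P = I²R = (429)² × 0.1064 = 19600 W

19600 W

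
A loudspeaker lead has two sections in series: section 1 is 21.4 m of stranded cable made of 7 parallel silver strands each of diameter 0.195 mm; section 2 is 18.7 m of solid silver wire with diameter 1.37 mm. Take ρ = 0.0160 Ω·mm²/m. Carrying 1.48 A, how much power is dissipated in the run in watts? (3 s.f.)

4.03 W

ρ = 0.0160 Ω·mm²/m = 1.60×10^-8 Ω·m
Section 1: A_strand = π(9.7500e-05)² = 2.986e-08 m²; R₁ = ρL/(N·A_s) = (1.60×10^-8)(21.4)/(7×2.986e-08) = 1.638 Ω
Section 2: A = π(d/2)² = π(6.8500e-04 m)² = 1.474e-06 m²
R₂ = (1.60×10^-8)(18.7)/(1.474e-06) = 0.203 Ω
R = R₁ + R₂ = 1.841 Ω
P = I²R = (1.48)² × 1.841 = 4.03 W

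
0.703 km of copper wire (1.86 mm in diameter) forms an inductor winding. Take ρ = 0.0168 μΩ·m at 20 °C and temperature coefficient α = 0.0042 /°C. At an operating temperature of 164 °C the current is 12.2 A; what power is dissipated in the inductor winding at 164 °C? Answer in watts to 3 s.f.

ρ = 0.0168 μΩ·m = 1.68×10^-8 Ω·m
A = π(d/2)² = π(9.3000e-04 m)² = 2.717e-06 m²
R₍20₎ = ρL/A = (1.68×10^-8)(703)/(2.717e-06) = 4.347 Ω
R₍164₎ = R₍20₎(1 + αΔT) = 4.347 × (1 + 0.0042×144) = 6.975 Ω
P = I²R = (12.2)² × 6.975 = 1040 W

1040 W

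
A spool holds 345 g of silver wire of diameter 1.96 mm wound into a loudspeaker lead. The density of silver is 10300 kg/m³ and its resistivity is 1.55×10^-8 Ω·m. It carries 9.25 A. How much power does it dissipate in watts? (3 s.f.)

A = π(d/2)² = π(9.8000e-04 m)² = 3.0172e-06 m²
L = m/(density·A) = 0.345/(10300×3.0172e-06) = 11.1 m
R = ρL/A = (1.55×10^-8)(11.1)/(3.0172e-06) = 0.05703 Ω
P = I²R = (9.25)² × 0.05703 = 4.88 W

4.88 W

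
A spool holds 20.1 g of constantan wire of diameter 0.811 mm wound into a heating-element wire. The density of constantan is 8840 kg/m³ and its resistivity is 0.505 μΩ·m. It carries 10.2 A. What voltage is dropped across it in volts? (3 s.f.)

43.9 V

ρ = 0.505 μΩ·m = 5.05×10^-7 Ω·m
A = π(d/2)² = π(4.0550e-04 m)² = 5.1657e-07 m²
L = m/(density·A) = 0.0201/(8840×5.1657e-07) = 4.402 m
R = ρL/A = (5.05×10^-7)(4.402)/(5.1657e-07) = 4.303 Ω
V = IR = 10.2 × 4.303 = 43.9 V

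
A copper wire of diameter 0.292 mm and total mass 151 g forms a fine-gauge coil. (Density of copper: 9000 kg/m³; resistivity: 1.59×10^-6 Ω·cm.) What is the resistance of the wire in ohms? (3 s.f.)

ρ = 1.59×10^-6 Ω·cm = 1.59×10^-8 Ω·m
A = π(d/2)² = π(1.4600e-04 m)² = 6.6966e-08 m²
L = m/(density·A) = 0.151/(9000×6.6966e-08) = 250.5 m
R = ρL/A = (1.59×10^-8)(250.5)/(6.6966e-08) = 59.5 Ω

59.5 Ω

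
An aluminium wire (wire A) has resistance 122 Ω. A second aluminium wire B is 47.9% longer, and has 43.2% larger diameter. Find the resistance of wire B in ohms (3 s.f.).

R ∝ L/d², so R_B/R_A = (1 + 47.9/100) × (1 + 43.2/100)⁻²
= 1.479 × 0.4877 = 0.7212
R_B = 0.7212 × 122 = 88.0 Ω

88.0 Ω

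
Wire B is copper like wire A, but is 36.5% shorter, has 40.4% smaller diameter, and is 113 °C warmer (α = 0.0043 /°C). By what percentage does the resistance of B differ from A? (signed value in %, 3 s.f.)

R ∝ ρL/d² with ρ ∝ (1+αΔT), so R_B/R_A = (1 − 36.5/100) × (1 − 40.4/100)⁻² × (1 + 0.0043×113)
= 0.635 × 2.815 × 1.486 = 2.656
(R_B − R_A)/R_A = 2.656 − 1 = 166%

166%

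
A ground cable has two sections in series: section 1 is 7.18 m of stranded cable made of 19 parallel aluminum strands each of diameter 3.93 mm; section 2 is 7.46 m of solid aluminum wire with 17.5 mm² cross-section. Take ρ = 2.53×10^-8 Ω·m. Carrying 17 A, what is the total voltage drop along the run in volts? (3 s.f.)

0.197 V

Section 1: A_strand = π(1.9650e-03)² = 1.213e-05 m²; R₁ = ρL/(N·A_s) = (2.53×10^-8)(7.18)/(19×1.213e-05) = 7.882×10^-4 Ω
Section 2: A = 17.5 mm² = 1.750e-05 m²
R₂ = (2.53×10^-8)(7.46)/(1.750e-05) = 0.01079 Ω
R = R₁ + R₂ = 0.01157 Ω
V = IR = 17 × 0.01157 = 0.197 V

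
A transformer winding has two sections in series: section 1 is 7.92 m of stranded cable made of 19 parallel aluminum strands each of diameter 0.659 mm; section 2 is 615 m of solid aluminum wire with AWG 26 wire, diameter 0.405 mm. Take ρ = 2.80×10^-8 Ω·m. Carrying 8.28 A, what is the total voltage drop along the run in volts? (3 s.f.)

1110 V

Section 1: A_strand = π(3.2950e-04)² = 3.411e-07 m²; R₁ = ρL/(N·A_s) = (2.80×10^-8)(7.92)/(19×3.411e-07) = 0.03422 Ω
Section 2: A = π(0.405/2 mm)² = π(2.0250e-04 m)² = 1.288e-07 m²
R₂ = (2.80×10^-8)(615)/(1.288e-07) = 133.7 Ω
R = R₁ + R₂ = 133.7 Ω
V = IR = 8.28 × 133.7 = 1110 V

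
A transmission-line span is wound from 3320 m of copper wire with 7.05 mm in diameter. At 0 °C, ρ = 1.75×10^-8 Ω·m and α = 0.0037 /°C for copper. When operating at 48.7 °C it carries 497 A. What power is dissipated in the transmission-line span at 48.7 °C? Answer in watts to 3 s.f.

4.34×10^5 W

A = π(d/2)² = π(3.5250e-03 m)² = 3.904e-05 m²
R₍0₎ = ρL/A = (1.75×10^-8)(3320)/(3.904e-05) = 1.488 Ω
R₍48.7₎ = R₍0₎(1 + αΔT) = 1.488 × (1 + 0.0037×48.7) = 1.757 Ω
P = I²R = (497)² × 1.757 = 4.34×10^5 W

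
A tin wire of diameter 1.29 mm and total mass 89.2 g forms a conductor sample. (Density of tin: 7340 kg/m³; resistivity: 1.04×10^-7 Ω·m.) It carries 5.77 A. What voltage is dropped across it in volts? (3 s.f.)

4.27 V

A = π(d/2)² = π(6.4500e-04 m)² = 1.3070e-06 m²
L = m/(density·A) = 0.0892/(7340×1.3070e-06) = 9.298 m
R = ρL/A = (1.04×10^-7)(9.298)/(1.3070e-06) = 0.7399 Ω
V = IR = 5.77 × 0.7399 = 4.27 V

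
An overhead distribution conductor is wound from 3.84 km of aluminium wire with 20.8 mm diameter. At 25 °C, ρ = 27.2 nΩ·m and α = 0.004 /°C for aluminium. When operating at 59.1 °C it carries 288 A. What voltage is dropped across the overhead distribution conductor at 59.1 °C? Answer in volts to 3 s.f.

ρ = 27.2 nΩ·m = 2.72×10^-8 Ω·m
A = π(d/2)² = π(1.0400e-02 m)² = 3.398e-04 m²
R₍25₎ = ρL/A = (2.72×10^-8)(3840)/(3.398e-04) = 0.3074 Ω
R₍59.1₎ = R₍25₎(1 + αΔT) = 0.3074 × (1 + 0.004×34.1) = 0.3493 Ω
V = IR = 288 × 0.3493 = 101 V

101 V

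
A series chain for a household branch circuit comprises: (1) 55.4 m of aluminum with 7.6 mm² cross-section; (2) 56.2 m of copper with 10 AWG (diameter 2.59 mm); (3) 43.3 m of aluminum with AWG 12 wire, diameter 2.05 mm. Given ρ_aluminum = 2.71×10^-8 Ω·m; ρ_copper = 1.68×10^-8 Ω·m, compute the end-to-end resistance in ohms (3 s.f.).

0.732 Ω

Seg 1: A = 7.6 mm² = 7.600e-06 m²
R_1 = (2.71×10^-8)(55.4)/(7.600e-06) = 0.1975 Ω
Seg 2: A = π(2.59/2 mm)² = π(1.2950e-03 m)² = 5.269e-06 m²
R_2 = (1.68×10^-8)(56.2)/(5.269e-06) = 0.1792 Ω
Seg 3: A = π(2.05/2 mm)² = π(1.0250e-03 m)² = 3.301e-06 m²
R_3 = (2.71×10^-8)(43.3)/(3.301e-06) = 0.3555 Ω
R_total = R_1 + R_2 + R_3 = 0.732 Ω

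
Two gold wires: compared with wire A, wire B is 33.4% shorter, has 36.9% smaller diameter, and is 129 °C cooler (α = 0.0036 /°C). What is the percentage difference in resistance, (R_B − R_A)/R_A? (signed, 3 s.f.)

R ∝ ρL/d² with ρ ∝ (1+αΔT), so R_B/R_A = (1 − 33.4/100) × (1 − 36.9/100)⁻² × (1 − 0.0036×129)
= 0.666 × 2.511 × 0.5356 = 0.8959
(R_B − R_A)/R_A = 0.8959 − 1 = -10.4%

-10.4%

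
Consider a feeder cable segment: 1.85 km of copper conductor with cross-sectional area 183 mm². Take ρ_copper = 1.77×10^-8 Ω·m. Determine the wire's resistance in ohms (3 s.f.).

0.179 Ω

A = 183 mm² = 1.830e-04 m²
R = ρL/A = (1.77×10^-8)(1850 m)/(1.830e-04 m²) = 0.179 Ω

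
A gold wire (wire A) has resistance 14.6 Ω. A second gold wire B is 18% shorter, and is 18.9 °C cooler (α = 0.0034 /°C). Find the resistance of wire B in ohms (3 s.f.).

11.2 Ω

R ∝ ρL/d² with ρ ∝ (1+αΔT), so R_B/R_A = (1 − 18/100) × (1 − 0.0034×18.9)
= 0.82 × 0.9357 = 0.7673
R_B = 0.7673 × 14.6 = 11.2 Ω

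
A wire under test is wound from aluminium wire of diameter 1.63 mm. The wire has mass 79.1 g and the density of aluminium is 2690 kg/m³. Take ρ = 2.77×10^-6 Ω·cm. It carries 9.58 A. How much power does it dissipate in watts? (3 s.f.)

17.2 W

ρ = 2.77×10^-6 Ω·cm = 2.77×10^-8 Ω·m
A = π(d/2)² = π(8.1500e-04 m)² = 2.0867e-06 m²
L = m/(density·A) = 0.0791/(2690×2.0867e-06) = 14.09 m
R = ρL/A = (2.77×10^-8)(14.09)/(2.0867e-06) = 0.1871 Ω
P = I²R = (9.58)² × 0.1871 = 17.2 W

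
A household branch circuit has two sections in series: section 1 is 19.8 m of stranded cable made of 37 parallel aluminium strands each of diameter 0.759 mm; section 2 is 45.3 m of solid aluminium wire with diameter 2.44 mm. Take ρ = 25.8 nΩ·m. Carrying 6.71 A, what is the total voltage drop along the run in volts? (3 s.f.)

1.88 V

ρ = 25.8 nΩ·m = 2.58×10^-8 Ω·m
Section 1: A_strand = π(3.7950e-04)² = 4.525e-07 m²; R₁ = ρL/(N·A_s) = (2.58×10^-8)(19.8)/(37×4.525e-07) = 0.03051 Ω
Section 2: A = π(d/2)² = π(1.2200e-03 m)² = 4.676e-06 m²
R₂ = (2.58×10^-8)(45.3)/(4.676e-06) = 0.2499 Ω
R = R₁ + R₂ = 0.2805 Ω
V = IR = 6.71 × 0.2805 = 1.88 V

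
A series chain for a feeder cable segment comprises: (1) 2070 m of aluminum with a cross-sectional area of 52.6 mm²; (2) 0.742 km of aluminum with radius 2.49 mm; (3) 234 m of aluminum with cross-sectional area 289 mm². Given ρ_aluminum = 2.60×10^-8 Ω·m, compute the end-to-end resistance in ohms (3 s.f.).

Seg 1: A = 52.6 mm² = 5.260e-05 m²
R_1 = (2.60×10^-8)(2070)/(5.260e-05) = 1.023 Ω
Seg 2: A = πr² = π(2.4900e-03 m)² = 1.948e-05 m²
R_2 = (2.60×10^-8)(742)/(1.948e-05) = 0.9904 Ω
Seg 3: A = 289 mm² = 2.890e-04 m²
R_3 = (2.60×10^-8)(234)/(2.890e-04) = 0.02105 Ω
R_total = R_1 + R_2 + R_3 = 2.03 Ω

2.03 Ω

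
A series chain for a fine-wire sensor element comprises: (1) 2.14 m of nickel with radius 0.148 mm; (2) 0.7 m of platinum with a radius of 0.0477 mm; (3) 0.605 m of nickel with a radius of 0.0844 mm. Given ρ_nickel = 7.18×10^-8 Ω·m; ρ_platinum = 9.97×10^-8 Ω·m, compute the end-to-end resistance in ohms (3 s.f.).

13.9 Ω

Seg 1: A = πr² = π(1.4800e-04 m)² = 6.881e-08 m²
R_1 = (7.18×10^-8)(2.14)/(6.881e-08) = 2.233 Ω
Seg 2: A = πr² = π(4.7700e-05 m)² = 7.148e-09 m²
R_2 = (9.97×10^-8)(0.7)/(7.148e-09) = 9.764 Ω
Seg 3: A = πr² = π(8.4400e-05 m)² = 2.238e-08 m²
R_3 = (7.18×10^-8)(0.605)/(2.238e-08) = 1.941 Ω
R_total = R_1 + R_2 + R_3 = 13.9 Ω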